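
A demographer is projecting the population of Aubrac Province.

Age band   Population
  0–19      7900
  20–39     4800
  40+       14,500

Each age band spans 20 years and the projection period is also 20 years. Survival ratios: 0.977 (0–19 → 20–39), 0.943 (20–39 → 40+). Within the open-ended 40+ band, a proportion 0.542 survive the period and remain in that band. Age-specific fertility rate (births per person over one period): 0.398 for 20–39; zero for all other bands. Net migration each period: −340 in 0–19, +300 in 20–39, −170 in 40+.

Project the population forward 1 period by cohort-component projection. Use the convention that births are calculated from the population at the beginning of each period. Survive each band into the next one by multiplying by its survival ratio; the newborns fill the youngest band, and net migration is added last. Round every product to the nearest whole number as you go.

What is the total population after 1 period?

21803

Let band 1 be 0–19 through band 3 = 40+.
Period 1:
Births: 4800 × 0.398 = 1910
Band 2: 7900 × 0.977 = 7718
Band 3: 4800 × 0.943 + 14500 × 0.542 = 4526 + 7859 = 12385
Net migration: Band 1 − 340 → 1570; Band 2 + 300 → 8018; Band 3 − 170 → 12215
End of period: [1570, 8018, 12215]
Total after period 1: 1570 + 8018 + 12215 = 21803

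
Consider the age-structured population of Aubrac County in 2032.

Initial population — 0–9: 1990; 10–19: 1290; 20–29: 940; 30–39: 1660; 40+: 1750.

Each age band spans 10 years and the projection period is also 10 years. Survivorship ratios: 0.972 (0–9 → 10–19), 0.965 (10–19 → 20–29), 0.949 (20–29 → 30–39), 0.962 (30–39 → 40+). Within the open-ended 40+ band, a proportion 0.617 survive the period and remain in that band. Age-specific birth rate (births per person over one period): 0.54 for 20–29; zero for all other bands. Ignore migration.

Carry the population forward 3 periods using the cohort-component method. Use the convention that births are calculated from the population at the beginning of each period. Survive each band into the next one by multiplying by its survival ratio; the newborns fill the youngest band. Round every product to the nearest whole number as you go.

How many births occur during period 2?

(Groups numbered youngest = 1 to oldest = 5.)
Period 1.
Births: 940 × 0.54 = 508
Group 2: 1990 × 0.972 = 1934
Group 3: 1290 × 0.965 = 1245
Group 4: 940 × 0.949 = 892
Group 5: 1660 × 0.962 + 1750 × 0.617 = 1597 + 1080 = 2677
End of period: [508, 1934, 1245, 892, 2677]
Period 2.
Births: 1245 × 0.54 = 672
Group 2: 508 × 0.972 = 494
Group 3: 1934 × 0.965 = 1866
Group 4: 1245 × 0.949 = 1182
Group 5: 892 × 0.962 + 2677 × 0.617 = 858 + 1652 = 2510
End of period: [672, 494, 1866, 1182, 2510]

672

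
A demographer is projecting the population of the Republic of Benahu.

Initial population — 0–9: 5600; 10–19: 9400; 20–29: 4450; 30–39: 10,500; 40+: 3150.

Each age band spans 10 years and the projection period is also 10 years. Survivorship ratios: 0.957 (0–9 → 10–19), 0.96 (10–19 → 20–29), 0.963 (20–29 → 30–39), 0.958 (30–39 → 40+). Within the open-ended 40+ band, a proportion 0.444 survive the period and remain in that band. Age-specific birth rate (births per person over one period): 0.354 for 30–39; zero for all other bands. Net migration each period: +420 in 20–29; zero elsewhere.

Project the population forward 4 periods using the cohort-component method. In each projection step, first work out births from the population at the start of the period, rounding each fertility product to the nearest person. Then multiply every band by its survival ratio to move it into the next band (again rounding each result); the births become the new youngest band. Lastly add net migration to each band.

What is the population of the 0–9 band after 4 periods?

1897

(Groups numbered youngest = 1 to oldest = 5.)
— Period 1 —
Births: 10500 × 0.354 = 3717
Group 2: 5600 × 0.957 = 5359
Group 3: 9400 × 0.96 = 9024
Group 4: 4450 × 0.963 = 4285
Group 5: 10500 × 0.958 + 3150 × 0.444 = 10059 + 1399 = 11458
Net migration: Group 3 + 420 → 9444
Population now: 0–9=3717, 10–19=5359, 20–29=9444, 30–39=4285, 40+=11458
— Period 2 —
Births: 4285 × 0.354 = 1517
Group 2: 3717 × 0.957 = 3557
Group 3: 5359 × 0.96 = 5145
Group 4: 9444 × 0.963 = 9095
Group 5: 4285 × 0.958 + 11458 × 0.444 = 4105 + 5087 = 9192
Net migration: Group 3 + 420 → 5565
Population now: 0–9=1517, 10–19=3557, 20–29=5565, 30–39=9095, 40+=9192
— Period 3 —
Births: 9095 × 0.354 = 3220
Group 2: 1517 × 0.957 = 1452
Group 3: 3557 × 0.96 = 3415
Group 4: 5565 × 0.963 = 5359
Group 5: 9095 × 0.958 + 9192 × 0.444 = 8713 + 4081 = 12794
Net migration: Group 3 + 420 → 3835
Population now: 0–9=3220, 10–19=1452, 20–29=3835, 30–39=5359, 40+=12794
— Period 4 —
Births: 5359 × 0.354 = 1897
Group 2: 3220 × 0.957 = 3082
Group 3: 1452 × 0.96 = 1394
Group 4: 3835 × 0.963 = 3693
Group 5: 5359 × 0.958 + 12794 × 0.444 = 5134 + 5681 = 10815
Net migration: Group 3 + 420 → 1814
Population now: 0–9=1897, 10–19=3082, 20–29=1814, 30–39=3693, 40+=10815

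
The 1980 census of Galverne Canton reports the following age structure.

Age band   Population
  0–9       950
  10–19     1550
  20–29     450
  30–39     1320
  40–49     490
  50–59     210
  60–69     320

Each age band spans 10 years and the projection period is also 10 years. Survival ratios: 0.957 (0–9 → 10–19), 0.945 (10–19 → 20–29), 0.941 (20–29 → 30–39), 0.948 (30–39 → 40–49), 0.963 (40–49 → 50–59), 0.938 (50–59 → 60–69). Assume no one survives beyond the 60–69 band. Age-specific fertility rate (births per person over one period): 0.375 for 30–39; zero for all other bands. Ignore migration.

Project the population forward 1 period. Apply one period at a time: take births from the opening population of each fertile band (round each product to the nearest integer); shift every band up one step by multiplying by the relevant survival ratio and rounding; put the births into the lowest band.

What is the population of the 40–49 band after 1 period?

1251

Numbering the bands 1..7 from youngest to oldest:
Period 1.
Births: 1320 × 0.375 = 495
Band 2: 950 × 0.957 = 909
Band 3: 1550 × 0.945 = 1465
Band 4: 450 × 0.941 = 423
Band 5: 1320 × 0.948 = 1251
Band 6: 490 × 0.963 = 472
Band 7: 210 × 0.938 = 197
→ [495, 909, 1465, 423, 1251, 472, 197]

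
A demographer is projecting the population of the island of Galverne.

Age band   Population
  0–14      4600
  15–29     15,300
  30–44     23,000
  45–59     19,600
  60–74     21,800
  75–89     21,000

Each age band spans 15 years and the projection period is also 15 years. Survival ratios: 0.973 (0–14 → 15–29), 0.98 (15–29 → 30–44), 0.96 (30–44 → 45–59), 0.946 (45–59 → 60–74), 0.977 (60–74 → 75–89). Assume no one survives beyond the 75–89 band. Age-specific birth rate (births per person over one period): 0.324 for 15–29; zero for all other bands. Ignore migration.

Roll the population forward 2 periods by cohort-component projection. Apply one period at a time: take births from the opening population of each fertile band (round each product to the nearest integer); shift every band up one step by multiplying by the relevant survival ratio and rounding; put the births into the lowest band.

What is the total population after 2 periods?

64057

Period 1.
Births: 15300 * 0.324 = 4957
15–29: 4600 * 0.973 = 4476
30–44: 15300 * 0.98 = 14994
45–59: 23000 * 0.96 = 22080
60–74: 19600 * 0.946 = 18542
75–89: 21800 * 0.977 = 21299
End of period: [4957, 4476, 14994, 22080, 18542, 21299]
Period 2.
Births: 4476 * 0.324 = 1450
15–29: 4957 * 0.973 = 4823
30–44: 4476 * 0.98 = 4386
45–59: 14994 * 0.96 = 14394
60–74: 22080 * 0.946 = 20888
75–89: 18542 * 0.977 = 18116
End of period: [1450, 4823, 4386, 14394, 20888, 18116]
Total after period 2: 1450 + 4823 + 4386 + 14394 + 20888 + 18116 = 64057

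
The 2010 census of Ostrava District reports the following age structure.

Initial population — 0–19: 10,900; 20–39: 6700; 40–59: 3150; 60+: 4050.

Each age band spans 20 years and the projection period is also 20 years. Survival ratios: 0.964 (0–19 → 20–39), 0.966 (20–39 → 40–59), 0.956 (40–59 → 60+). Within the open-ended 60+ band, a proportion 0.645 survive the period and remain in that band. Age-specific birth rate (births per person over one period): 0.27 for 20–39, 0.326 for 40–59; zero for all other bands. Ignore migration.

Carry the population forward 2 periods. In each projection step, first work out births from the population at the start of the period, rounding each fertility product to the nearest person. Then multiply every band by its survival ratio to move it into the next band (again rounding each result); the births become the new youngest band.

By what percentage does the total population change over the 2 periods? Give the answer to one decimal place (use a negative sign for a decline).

11.5

(Groups numbered youngest = 1 to oldest = 4.)
Period 1.
Births: 6700 × 0.27 = 1809 ; 3150 × 0.326 = 1027 ⇒ total 2836
Group 2: 10900 × 0.964 = 10508
Group 3: 6700 × 0.966 = 6472
Group 4: 3150 × 0.956 + 4050 × 0.645 = 3011 + 2612 = 5623
→ [2836, 10508, 6472, 5623]
Period 2.
Births: 10508 × 0.27 = 2837 ; 6472 × 0.326 = 2110 ⇒ total 4947
Group 2: 2836 × 0.964 = 2734
Group 3: 10508 × 0.966 = 10151
Group 4: 6472 × 0.956 + 5623 × 0.645 = 6187 + 3627 = 9814
→ [4947, 2734, 10151, 9814]
Total: 24800 → 27646; change = 2846; percentage change = 11.5%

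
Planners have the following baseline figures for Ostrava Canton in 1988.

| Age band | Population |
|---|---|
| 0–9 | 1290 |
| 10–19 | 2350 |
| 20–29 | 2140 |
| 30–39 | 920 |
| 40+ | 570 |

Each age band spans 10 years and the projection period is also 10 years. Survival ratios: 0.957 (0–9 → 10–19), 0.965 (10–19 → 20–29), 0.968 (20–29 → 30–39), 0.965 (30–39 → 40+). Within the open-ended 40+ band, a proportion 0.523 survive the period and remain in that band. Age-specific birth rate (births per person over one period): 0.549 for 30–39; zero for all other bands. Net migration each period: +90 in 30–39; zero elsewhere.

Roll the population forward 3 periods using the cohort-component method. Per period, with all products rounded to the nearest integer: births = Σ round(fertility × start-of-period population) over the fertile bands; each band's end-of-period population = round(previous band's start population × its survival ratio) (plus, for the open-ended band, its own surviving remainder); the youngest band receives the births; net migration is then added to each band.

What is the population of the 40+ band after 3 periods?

Period 1:
Births: 920 × 0.549 = 505
10–19: 1290 × 0.957 = 1235
20–29: 2350 × 0.965 = 2268
30–39: 2140 × 0.968 = 2072
40+: 920 × 0.965 + 570 × 0.523 = 888 + 298 = 1186
Net migration: 30–39 + 90 → 2162
End of period: [505, 1235, 2268, 2162, 1186]
Period 2:
Births: 2162 × 0.549 = 1187
10–19: 505 × 0.957 = 483
20–29: 1235 × 0.965 = 1192
30–39: 2268 × 0.968 = 2195
40+: 2162 × 0.965 + 1186 × 0.523 = 2086 + 620 = 2706
Net migration: 30–39 + 90 → 2285
End of period: [1187, 483, 1192, 2285, 2706]
Period 3:
Births: 2285 × 0.549 = 1254
10–19: 1187 × 0.957 = 1136
20–29: 483 × 0.965 = 466
30–39: 1192 × 0.968 = 1154
40+: 2285 × 0.965 + 2706 × 0.523 = 2205 + 1415 = 3620
Net migration: 30–39 + 90 → 1244
End of period: [1254, 1136, 466, 1244, 3620]

3620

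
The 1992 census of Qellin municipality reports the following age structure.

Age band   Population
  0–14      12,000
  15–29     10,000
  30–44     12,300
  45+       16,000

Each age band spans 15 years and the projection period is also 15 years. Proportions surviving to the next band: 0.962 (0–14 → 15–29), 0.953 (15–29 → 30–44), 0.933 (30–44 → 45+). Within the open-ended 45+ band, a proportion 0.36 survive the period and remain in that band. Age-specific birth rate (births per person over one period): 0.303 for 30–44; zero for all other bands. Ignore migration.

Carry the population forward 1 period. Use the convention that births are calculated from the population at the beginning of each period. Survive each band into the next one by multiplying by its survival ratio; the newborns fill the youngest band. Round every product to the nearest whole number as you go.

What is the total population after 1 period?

After projecting period 1:
Births: 12300 * 0.303 = 3727
15–29: 12000 * 0.962 = 11544
30–44: 10000 * 0.953 = 9530
45+: 12300 * 0.933 + 16000 * 0.36 = 11476 + 5760 = 17236
End of period: [3727, 11544, 9530, 17236]
Total after period 1: 3727 + 11544 + 9530 + 17236 = 42037

42037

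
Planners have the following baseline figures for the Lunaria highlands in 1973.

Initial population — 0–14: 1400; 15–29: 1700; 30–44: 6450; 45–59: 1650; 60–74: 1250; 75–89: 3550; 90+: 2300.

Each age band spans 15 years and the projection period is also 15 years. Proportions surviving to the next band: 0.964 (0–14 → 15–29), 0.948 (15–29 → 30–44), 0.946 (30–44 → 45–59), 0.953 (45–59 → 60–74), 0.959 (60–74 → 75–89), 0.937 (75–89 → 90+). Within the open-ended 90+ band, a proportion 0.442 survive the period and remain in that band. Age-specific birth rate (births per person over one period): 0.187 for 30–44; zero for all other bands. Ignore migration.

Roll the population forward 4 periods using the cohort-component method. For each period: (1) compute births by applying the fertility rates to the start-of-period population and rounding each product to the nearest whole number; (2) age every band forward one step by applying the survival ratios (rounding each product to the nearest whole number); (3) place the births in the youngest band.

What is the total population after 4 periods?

10746

Period 1.
Births: 6450 * 0.187 = 1206
15–29: 1400 * 0.964 = 1350
30–44: 1700 * 0.948 = 1612
45–59: 6450 * 0.946 = 6102
60–74: 1650 * 0.953 = 1572
75–89: 1250 * 0.959 = 1199
90+: 3550 * 0.937 + 2300 * 0.442 = 3326 + 1017 = 4343
→ [1206, 1350, 1612, 6102, 1572, 1199, 4343]
Period 2.
Births: 1612 * 0.187 = 301
15–29: 1206 * 0.964 = 1163
30–44: 1350 * 0.948 = 1280
45–59: 1612 * 0.946 = 1525
60–74: 6102 * 0.953 = 5815
75–89: 1572 * 0.959 = 1508
90+: 1199 * 0.937 + 4343 * 0.442 = 1123 + 1920 = 3043
→ [301, 1163, 1280, 1525, 5815, 1508, 3043]
Period 3.
Births: 1280 * 0.187 = 239
15–29: 301 * 0.964 = 290
30–44: 1163 * 0.948 = 1103
45–59: 1280 * 0.946 = 1211
60–74: 1525 * 0.953 = 1453
75–89: 5815 * 0.959 = 5577
90+: 1508 * 0.937 + 3043 * 0.442 = 1413 + 1345 = 2758
→ [239, 290, 1103, 1211, 1453, 5577, 2758]
Period 4.
Births: 1103 * 0.187 = 206
15–29: 239 * 0.964 = 230
30–44: 290 * 0.948 = 275
45–59: 1103 * 0.946 = 1043
60–74: 1211 * 0.953 = 1154
75–89: 1453 * 0.959 = 1393
90+: 5577 * 0.937 + 2758 * 0.442 = 5226 + 1219 = 6445
→ [206, 230, 275, 1043, 1154, 1393, 6445]
Total after period 4: 206 + 230 + 275 + 1043 + 1154 + 1393 + 6445 = 10746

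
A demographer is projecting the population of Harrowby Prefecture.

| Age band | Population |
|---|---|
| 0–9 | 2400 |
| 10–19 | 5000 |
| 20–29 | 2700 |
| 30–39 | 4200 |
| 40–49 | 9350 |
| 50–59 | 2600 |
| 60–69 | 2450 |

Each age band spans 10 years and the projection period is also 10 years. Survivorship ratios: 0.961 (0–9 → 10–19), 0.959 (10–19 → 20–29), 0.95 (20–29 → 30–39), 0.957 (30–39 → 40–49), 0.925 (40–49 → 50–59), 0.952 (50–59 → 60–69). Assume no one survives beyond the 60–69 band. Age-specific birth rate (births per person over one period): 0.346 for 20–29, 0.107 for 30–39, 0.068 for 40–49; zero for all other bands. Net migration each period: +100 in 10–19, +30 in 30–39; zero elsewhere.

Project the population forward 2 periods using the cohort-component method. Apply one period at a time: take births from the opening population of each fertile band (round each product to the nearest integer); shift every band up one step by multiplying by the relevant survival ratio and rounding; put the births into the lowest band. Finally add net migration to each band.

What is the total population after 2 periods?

Call the bands 1 to 7, youngest first.
Period 1:
Births: 2700 × 0.346 = 934 ; 4200 × 0.107 = 449 ; 9350 × 0.068 = 636 → total 2019
Band 2: 2400 × 0.961 = 2306
Band 3: 5000 × 0.959 = 4795
Band 4: 2700 × 0.95 = 2565
Band 5: 4200 × 0.957 = 4019
Band 6: 9350 × 0.925 = 8649
Band 7: 2600 × 0.952 = 2475
Net migration: Band 2 + 100 → 2406; Band 4 + 30 → 2595
Population now: 0–9=2019, 10–19=2406, 20–29=4795, 30–39=2595, 40–49=4019, 50–59=8649, 60–69=2475
Period 2:
Births: 4795 × 0.346 = 1659 ; 2595 × 0.107 = 278 ; 4019 × 0.068 = 273 → total 2210
Band 2: 2019 × 0.961 = 1940
Band 3: 2406 × 0.959 = 2307
Band 4: 4795 × 0.95 = 4555
Band 5: 2595 × 0.957 = 2483
Band 6: 4019 × 0.925 = 3718
Band 7: 8649 × 0.952 = 8234
Net migration: Band 2 + 100 → 2040; Band 4 + 30 → 4585
Population now: 0–9=2210, 10–19=2040, 20–29=2307, 30–39=4585, 40–49=2483, 50–59=3718, 60–69=8234
Total after period 2: 2210 + 2040 + 2307 + 4585 + 2483 + 3718 + 8234 = 25577

25577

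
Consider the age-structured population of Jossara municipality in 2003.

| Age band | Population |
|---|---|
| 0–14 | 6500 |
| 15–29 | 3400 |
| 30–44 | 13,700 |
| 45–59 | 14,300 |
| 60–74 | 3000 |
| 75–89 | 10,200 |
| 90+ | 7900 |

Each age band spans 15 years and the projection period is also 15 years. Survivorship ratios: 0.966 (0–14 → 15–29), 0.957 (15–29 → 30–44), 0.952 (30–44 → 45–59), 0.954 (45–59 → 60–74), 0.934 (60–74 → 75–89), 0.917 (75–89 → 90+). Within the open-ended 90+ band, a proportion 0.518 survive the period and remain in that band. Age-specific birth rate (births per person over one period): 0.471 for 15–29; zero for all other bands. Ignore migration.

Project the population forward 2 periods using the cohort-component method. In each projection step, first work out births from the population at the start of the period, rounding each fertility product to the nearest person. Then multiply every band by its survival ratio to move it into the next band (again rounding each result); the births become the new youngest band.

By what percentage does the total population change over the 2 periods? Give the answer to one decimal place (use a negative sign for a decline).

(Bands numbered youngest = 1 to oldest = 7.)
After projecting period 1:
Births: 3400 × 0.471 = 1601
Band 2: 6500 × 0.966 = 6279
Band 3: 3400 × 0.957 = 3254
Band 4: 13700 × 0.952 = 13042
Band 5: 14300 × 0.954 = 13642
Band 6: 3000 × 0.934 = 2802
Band 7: 10200 × 0.917 + 7900 × 0.518 = 9353 + 4092 = 13445
→ [1601, 6279, 3254, 13042, 13642, 2802, 13445]
After projecting period 2:
Births: 6279 × 0.471 = 2957
Band 2: 1601 × 0.966 = 1547
Band 3: 6279 × 0.957 = 6009
Band 4: 3254 × 0.952 = 3098
Band 5: 13042 × 0.954 = 12442
Band 6: 13642 × 0.934 = 12742
Band 7: 2802 × 0.917 + 13445 × 0.518 = 2569 + 6965 = 9534
→ [2957, 1547, 6009, 3098, 12442, 12742, 9534]
Total: 59000 → 48329; change = -10671; percentage change = -18.1%

-18.1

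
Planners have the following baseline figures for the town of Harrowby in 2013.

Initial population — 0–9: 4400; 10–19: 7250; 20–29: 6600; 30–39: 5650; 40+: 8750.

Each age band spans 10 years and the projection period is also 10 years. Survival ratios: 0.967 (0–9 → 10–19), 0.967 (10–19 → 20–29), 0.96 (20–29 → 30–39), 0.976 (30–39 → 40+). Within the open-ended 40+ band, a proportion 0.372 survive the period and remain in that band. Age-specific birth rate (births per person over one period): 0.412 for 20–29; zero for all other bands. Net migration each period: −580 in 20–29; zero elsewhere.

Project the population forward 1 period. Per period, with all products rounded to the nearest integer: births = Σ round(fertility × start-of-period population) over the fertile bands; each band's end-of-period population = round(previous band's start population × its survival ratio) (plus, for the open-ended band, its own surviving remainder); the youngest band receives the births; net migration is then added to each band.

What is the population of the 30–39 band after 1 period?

6336

Numbering the groups 1..5 from youngest to oldest:
[period 1]
Births: 6600 × 0.412 = 2719
Group 2: 4400 × 0.967 = 4255
Group 3: 7250 × 0.967 = 7011
Group 4: 6600 × 0.96 = 6336
Group 5: 5650 × 0.976 + 8750 × 0.372 = 5514 + 3255 = 8769
Net migration: Group 3 − 580 → 6431
→ [2719, 4255, 6431, 6336, 8769]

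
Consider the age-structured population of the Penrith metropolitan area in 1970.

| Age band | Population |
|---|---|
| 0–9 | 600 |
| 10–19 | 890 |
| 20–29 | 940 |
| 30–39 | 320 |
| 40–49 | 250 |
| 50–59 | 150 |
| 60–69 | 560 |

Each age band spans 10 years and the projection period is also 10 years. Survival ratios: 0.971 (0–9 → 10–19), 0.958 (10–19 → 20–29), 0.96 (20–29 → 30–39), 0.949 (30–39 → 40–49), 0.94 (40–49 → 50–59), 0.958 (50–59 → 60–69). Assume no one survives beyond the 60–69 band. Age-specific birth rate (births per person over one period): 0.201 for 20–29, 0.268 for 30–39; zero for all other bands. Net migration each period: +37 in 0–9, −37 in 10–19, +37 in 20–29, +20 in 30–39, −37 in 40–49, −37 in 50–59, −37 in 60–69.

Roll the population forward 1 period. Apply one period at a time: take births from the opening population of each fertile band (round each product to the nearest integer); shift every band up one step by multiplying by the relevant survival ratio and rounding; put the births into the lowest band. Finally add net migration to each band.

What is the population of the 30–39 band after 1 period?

922

— Period 1 —
Births: 940 × 0.201 = 189 ; 320 × 0.268 = 86 ⇒ total 275
10–19: 600 × 0.971 = 583
20–29: 890 × 0.958 = 853
30–39: 940 × 0.96 = 902
40–49: 320 × 0.949 = 304
50–59: 250 × 0.94 = 235
60–69: 150 × 0.958 = 144
Net migration: 0–9 + 37 → 312; 10–19 − 37 → 546; 20–29 + 37 → 890; 30–39 + 20 → 922; 40–49 − 37 → 267; 50–59 − 37 → 198; 60–69 − 37 → 107
→ [312, 546, 890, 922, 267, 198, 107]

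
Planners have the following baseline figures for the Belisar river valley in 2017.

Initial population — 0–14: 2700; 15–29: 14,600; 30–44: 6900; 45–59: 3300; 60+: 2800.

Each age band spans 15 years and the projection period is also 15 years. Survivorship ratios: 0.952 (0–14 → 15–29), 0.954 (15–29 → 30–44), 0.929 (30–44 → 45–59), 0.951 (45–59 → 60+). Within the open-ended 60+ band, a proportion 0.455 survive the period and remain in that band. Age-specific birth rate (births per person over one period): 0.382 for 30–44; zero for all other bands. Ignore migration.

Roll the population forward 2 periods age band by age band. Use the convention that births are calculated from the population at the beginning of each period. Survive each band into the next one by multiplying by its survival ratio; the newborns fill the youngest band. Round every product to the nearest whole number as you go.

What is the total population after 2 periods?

31323

(Groups numbered youngest = 1 to oldest = 5.)
Period 1.
Births: 6900 × 0.382 = 2636
Group 2: 2700 × 0.952 = 2570
Group 3: 14600 × 0.954 = 13928
Group 4: 6900 × 0.929 = 6410
Group 5: 3300 × 0.951 + 2800 × 0.455 = 3138 + 1274 = 4412
Giving 2636 / 2570 / 13928 / 6410 / 4412.
Period 2.
Births: 13928 × 0.382 = 5320
Group 2: 2636 × 0.952 = 2509
Group 3: 2570 × 0.954 = 2452
Group 4: 13928 × 0.929 = 12939
Group 5: 6410 × 0.951 + 4412 × 0.455 = 6096 + 2007 = 8103
Giving 5320 / 2509 / 2452 / 12939 / 8103.
Total after period 2: 5320 + 2509 + 2452 + 12939 + 8103 = 31323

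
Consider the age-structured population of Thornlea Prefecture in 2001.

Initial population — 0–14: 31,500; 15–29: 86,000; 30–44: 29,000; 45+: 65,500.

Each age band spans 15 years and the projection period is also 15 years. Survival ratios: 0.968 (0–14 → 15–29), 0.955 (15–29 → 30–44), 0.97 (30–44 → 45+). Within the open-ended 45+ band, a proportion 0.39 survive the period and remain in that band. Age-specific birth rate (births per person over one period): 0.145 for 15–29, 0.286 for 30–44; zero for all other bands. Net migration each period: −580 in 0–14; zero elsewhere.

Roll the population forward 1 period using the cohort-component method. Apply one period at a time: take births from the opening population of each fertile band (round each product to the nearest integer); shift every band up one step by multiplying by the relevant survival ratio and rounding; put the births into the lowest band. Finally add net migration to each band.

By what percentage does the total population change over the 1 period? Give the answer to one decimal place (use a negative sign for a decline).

[period 1]
Births: 86000 × 0.145 = 12470  |  29000 × 0.286 = 8294 → total 20764
15–29: 31500 × 0.968 = 30492
30–44: 86000 × 0.955 = 82130
45+: 29000 × 0.97 + 65500 × 0.39 = 28130 + 25545 = 53675
Net migration: 0–14 − 580 → 20184
End of period: [20184, 30492, 82130, 53675]
Total: 212000 → 186481; change = -25519; percentage change = -12.0%

-12.0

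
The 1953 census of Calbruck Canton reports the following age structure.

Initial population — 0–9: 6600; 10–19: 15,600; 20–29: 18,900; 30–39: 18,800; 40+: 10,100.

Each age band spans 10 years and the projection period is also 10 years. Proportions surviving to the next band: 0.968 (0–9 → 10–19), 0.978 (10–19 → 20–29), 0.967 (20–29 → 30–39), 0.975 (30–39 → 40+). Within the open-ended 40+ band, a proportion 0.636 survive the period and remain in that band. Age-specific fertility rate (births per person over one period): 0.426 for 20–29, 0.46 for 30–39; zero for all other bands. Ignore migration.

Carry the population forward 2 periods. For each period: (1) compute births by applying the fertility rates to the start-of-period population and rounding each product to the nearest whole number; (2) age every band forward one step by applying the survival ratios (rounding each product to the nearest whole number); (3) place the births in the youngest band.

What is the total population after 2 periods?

85636

After projecting period 1:
Births: 18900 × 0.426 = 8051 ; 18800 × 0.46 = 8648 → 16699
10–19: 6600 × 0.968 = 6389
20–29: 15600 × 0.978 = 15257
30–39: 18900 × 0.967 = 18276
40+: 18800 × 0.975 + 10100 × 0.636 = 18330 + 6424 = 24754
Giving 16699 / 6389 / 15257 / 18276 / 24754.
After projecting period 2:
Births: 15257 × 0.426 = 6499 ; 18276 × 0.46 = 8407 → 14906
10–19: 16699 × 0.968 = 16165
20–29: 6389 × 0.978 = 6248
30–39: 15257 × 0.967 = 14754
40+: 18276 × 0.975 + 24754 × 0.636 = 17819 + 15744 = 33563
Giving 14906 / 16165 / 6248 / 14754 / 33563.
Total after period 2: 14906 + 16165 + 6248 + 14754 + 33563 = 85636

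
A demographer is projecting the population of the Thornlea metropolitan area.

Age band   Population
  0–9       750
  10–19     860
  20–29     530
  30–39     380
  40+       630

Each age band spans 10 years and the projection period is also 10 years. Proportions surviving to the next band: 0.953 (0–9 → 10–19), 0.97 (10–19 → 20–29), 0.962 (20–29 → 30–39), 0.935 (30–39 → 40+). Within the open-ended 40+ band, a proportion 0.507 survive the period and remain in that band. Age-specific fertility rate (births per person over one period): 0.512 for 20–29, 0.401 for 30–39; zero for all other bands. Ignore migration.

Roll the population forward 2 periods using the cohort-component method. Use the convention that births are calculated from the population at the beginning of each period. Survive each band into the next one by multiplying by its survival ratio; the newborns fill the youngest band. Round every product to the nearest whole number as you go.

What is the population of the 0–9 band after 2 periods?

632

— Period 1 —
Births: 530 × 0.512 = 271, 380 × 0.401 = 152 ⇒ total 423
10–19: 750 × 0.953 = 715
20–29: 860 × 0.97 = 834
30–39: 530 × 0.962 = 510
40+: 380 × 0.935 + 630 × 0.507 = 355 + 319 = 674
End of period: [423, 715, 834, 510, 674]
— Period 2 —
Births: 834 × 0.512 = 427, 510 × 0.401 = 205 ⇒ total 632
10–19: 423 × 0.953 = 403
20–29: 715 × 0.97 = 694
30–39: 834 × 0.962 = 802
40+: 510 × 0.935 + 674 × 0.507 = 477 + 342 = 819
End of period: [632, 403, 694, 802, 819]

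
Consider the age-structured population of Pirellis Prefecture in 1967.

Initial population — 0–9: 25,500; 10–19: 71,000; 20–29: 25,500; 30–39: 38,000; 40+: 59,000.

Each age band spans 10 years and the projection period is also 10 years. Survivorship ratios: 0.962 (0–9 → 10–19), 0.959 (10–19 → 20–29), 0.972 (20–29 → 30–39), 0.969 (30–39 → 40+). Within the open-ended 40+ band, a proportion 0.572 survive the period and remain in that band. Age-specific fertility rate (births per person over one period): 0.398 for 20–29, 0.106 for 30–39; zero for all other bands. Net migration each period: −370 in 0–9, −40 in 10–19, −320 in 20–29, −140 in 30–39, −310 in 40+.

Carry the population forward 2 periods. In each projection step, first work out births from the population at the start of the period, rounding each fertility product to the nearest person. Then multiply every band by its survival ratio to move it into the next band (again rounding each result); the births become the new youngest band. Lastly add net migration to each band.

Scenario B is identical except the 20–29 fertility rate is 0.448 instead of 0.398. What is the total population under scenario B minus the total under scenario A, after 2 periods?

4616

Period 1:
Births: 25500 * 0.398 = 10149 ; 38000 * 0.106 = 4028 ⇒ total 14177
10–19: 25500 * 0.962 = 24531
20–29: 71000 * 0.959 = 68089
30–39: 25500 * 0.972 = 24786
40+: 38000 * 0.969 + 59000 * 0.572 = 36822 + 33748 = 70570
Net migration: 0–9 − 370 → 13807; 10–19 − 40 → 24491; 20–29 − 320 → 67769; 30–39 − 140 → 24646; 40+ − 310 → 70260
→ [13807, 24491, 67769, 24646, 70260]
Period 2:
Births: 67769 * 0.398 = 26972 ; 24646 * 0.106 = 2612 ⇒ total 29584
10–19: 13807 * 0.962 = 13282
20–29: 24491 * 0.959 = 23487
30–39: 67769 * 0.972 = 65871
40+: 24646 * 0.969 + 70260 * 0.572 = 23882 + 40189 = 64071
Net migration: 0–9 − 370 → 29214; 10–19 − 40 → 13242; 20–29 − 320 → 23167; 30–39 − 140 → 65731; 40+ − 310 → 63761
→ [29214, 13242, 23167, 65731, 63761]
Scenario A total after 2 periods: 195115
Scenario B projection —
Period 1:
Births: 25500 * 0.448 = 11424 ; 38000 * 0.106 = 4028 ⇒ total 15452
10–19: 25500 * 0.962 = 24531
20–29: 71000 * 0.959 = 68089
30–39: 25500 * 0.972 = 24786
40+: 38000 * 0.969 + 59000 * 0.572 = 36822 + 33748 = 70570
Net migration: 0–9 − 370 → 15082; 10–19 − 40 → 24491; 20–29 − 320 → 67769; 30–39 − 140 → 24646; 40+ − 310 → 70260
→ [15082, 24491, 67769, 24646, 70260]
Period 2:
Births: 67769 * 0.448 = 30361 ; 24646 * 0.106 = 2612 ⇒ total 32973
10–19: 15082 * 0.962 = 14509
20–29: 24491 * 0.959 = 23487
30–39: 67769 * 0.972 = 65871
40+: 24646 * 0.969 + 70260 * 0.572 = 23882 + 40189 = 64071
Net migration: 0–9 − 370 → 32603; 10–19 − 40 → 14469; 20–29 − 320 → 23167; 30–39 − 140 → 65731; 40+ − 310 → 63761
→ [32603, 14469, 23167, 65731, 63761]
Scenario B total after 2 periods: 199731
Difference B − A = 199731 − 195115 = 4616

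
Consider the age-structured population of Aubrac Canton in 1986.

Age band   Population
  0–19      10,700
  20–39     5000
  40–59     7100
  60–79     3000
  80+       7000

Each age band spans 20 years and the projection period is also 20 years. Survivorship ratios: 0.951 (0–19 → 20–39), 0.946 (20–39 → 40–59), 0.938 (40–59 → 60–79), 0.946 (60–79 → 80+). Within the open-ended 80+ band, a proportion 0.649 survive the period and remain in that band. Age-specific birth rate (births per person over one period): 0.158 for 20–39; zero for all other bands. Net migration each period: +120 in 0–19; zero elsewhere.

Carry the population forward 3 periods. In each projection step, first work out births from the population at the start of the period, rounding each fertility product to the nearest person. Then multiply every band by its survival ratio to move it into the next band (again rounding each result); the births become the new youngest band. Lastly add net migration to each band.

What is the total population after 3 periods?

23141

(Bands numbered youngest = 1 to oldest = 5.)
Period 1.
Births: 5000 * 0.158 = 790
Band 2: 10700 * 0.951 = 10176
Band 3: 5000 * 0.946 = 4730
Band 4: 7100 * 0.938 = 6660
Band 5: 3000 * 0.946 + 7000 * 0.649 = 2838 + 4543 = 7381
Net migration: Band 1 + 120 → 910
Population now: 0–19=910, 20–39=10176, 40–59=4730, 60–79=6660, 80+=7381
Period 2.
Births: 10176 * 0.158 = 1608
Band 2: 910 * 0.951 = 865
Band 3: 10176 * 0.946 = 9626
Band 4: 4730 * 0.938 = 4437
Band 5: 6660 * 0.946 + 7381 * 0.649 = 6300 + 4790 = 11090
Net migration: Band 1 + 120 → 1728
Population now: 0–19=1728, 20–39=865, 40–59=9626, 60–79=4437, 80+=11090
Period 3.
Births: 865 * 0.158 = 137
Band 2: 1728 * 0.951 = 1643
Band 3: 865 * 0.946 = 818
Band 4: 9626 * 0.938 = 9029
Band 5: 4437 * 0.946 + 11090 * 0.649 = 4197 + 7197 = 11394
Net migration: Band 1 + 120 → 257
Population now: 0–19=257, 20–39=1643, 40–59=818, 60–79=9029, 80+=11394
Total after period 3: 257 + 1643 + 818 + 9029 + 11394 = 23141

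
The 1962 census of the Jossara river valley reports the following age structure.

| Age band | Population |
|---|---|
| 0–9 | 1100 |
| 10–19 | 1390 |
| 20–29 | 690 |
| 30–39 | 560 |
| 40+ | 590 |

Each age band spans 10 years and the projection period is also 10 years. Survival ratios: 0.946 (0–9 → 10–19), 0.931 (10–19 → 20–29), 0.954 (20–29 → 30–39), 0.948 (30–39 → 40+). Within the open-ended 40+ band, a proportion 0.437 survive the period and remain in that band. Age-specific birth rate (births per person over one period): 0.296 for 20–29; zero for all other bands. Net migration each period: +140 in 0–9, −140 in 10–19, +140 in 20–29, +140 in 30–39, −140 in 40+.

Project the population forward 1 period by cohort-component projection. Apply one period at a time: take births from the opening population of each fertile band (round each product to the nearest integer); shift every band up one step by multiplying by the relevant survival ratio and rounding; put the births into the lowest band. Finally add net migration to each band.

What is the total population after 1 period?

4126

After projecting period 1:
Births: 690 * 0.296 = 204
10–19: 1100 * 0.946 = 1041
20–29: 1390 * 0.931 = 1294
30–39: 690 * 0.954 = 658
40+: 560 * 0.948 + 590 * 0.437 = 531 + 258 = 789
Net migration: 0–9 + 140 → 344; 10–19 − 140 → 901; 20–29 + 140 → 1434; 30–39 + 140 → 798; 40+ − 140 → 649
Population now: 0–9=344, 10–19=901, 20–29=1434, 30–39=798, 40+=649
Total after period 1: 344 + 901 + 1434 + 798 + 649 = 4126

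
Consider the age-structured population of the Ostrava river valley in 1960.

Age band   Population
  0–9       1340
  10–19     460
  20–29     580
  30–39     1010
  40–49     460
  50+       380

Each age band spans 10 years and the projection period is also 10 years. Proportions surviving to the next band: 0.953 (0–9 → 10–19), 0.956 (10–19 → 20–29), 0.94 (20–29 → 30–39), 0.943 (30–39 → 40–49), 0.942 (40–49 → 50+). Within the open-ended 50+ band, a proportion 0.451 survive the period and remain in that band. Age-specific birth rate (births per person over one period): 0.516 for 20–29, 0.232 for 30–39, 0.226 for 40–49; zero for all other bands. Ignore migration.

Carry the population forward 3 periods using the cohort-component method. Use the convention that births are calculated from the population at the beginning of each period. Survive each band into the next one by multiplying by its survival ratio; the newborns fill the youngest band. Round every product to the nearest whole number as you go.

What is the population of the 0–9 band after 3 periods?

Let group 1 be 0–9 through group 6 = 50+.
Period 1.
Births: 580 * 0.516 = 299, 1010 * 0.232 = 234, 460 * 0.226 = 104 — total 637
Group 2: 1340 * 0.953 = 1277
Group 3: 460 * 0.956 = 440
Group 4: 580 * 0.94 = 545
Group 5: 1010 * 0.943 = 952
Group 6: 460 * 0.942 + 380 * 0.451 = 433 + 171 = 604
Giving 637 / 1277 / 440 / 545 / 952 / 604.
Period 2.
Births: 440 * 0.516 = 227, 545 * 0.232 = 126, 952 * 0.226 = 215 — total 568
Group 2: 637 * 0.953 = 607
Group 3: 1277 * 0.956 = 1221
Group 4: 440 * 0.94 = 414
Group 5: 545 * 0.943 = 514
Group 6: 952 * 0.942 + 604 * 0.451 = 897 + 272 = 1169
Giving 568 / 607 / 1221 / 414 / 514 / 1169.
Period 3.
Births: 1221 * 0.516 = 630, 414 * 0.232 = 96, 514 * 0.226 = 116 — total 842
Group 2: 568 * 0.953 = 541
Group 3: 607 * 0.956 = 580
Group 4: 1221 * 0.94 = 1148
Group 5: 414 * 0.943 = 390
Group 6: 514 * 0.942 + 1169 * 0.451 = 484 + 527 = 1011
Giving 842 / 541 / 580 / 1148 / 390 / 1011.

842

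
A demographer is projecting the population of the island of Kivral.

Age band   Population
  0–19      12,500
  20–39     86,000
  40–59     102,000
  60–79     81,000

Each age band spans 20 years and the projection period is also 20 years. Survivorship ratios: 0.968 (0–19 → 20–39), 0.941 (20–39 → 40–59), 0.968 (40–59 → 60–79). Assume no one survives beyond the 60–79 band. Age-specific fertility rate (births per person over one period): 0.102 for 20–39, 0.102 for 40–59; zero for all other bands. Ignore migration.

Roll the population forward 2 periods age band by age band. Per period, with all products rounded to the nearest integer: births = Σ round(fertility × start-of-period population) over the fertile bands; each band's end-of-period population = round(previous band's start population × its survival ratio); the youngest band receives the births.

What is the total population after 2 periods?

After projecting period 1:
Births: 86000 × 0.102 = 8772, 102000 × 0.102 = 10404 → 19176
20–39: 12500 × 0.968 = 12100
40–59: 86000 × 0.941 = 80926
60–79: 102000 × 0.968 = 98736
Giving 19176 / 12100 / 80926 / 98736.
After projecting period 2:
Births: 12100 × 0.102 = 1234, 80926 × 0.102 = 8254 → 9488
20–39: 19176 × 0.968 = 18562
40–59: 12100 × 0.941 = 11386
60–79: 80926 × 0.968 = 78336
Giving 9488 / 18562 / 11386 / 78336.
Total after period 2: 9488 + 18562 + 11386 + 78336 = 117772

117772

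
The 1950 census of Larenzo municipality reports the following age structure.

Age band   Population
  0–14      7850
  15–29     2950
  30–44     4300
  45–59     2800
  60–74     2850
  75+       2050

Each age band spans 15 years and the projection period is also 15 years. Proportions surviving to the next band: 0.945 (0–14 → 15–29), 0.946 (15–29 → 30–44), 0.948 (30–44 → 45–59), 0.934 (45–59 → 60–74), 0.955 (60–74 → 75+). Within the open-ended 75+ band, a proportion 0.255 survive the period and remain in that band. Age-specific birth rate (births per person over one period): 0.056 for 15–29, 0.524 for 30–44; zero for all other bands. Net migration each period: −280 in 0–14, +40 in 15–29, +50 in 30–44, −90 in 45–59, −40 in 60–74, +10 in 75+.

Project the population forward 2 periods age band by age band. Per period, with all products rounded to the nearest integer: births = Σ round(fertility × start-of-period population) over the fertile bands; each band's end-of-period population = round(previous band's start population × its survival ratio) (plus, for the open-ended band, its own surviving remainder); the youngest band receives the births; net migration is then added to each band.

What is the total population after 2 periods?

20377

Period 1:
Births: 2950 × 0.056 = 165 ; 4300 × 0.524 = 2253 — total 2418
15–29: 7850 × 0.945 = 7418
30–44: 2950 × 0.946 = 2791
45–59: 4300 × 0.948 = 4076
60–74: 2800 × 0.934 = 2615
75+: 2850 × 0.955 + 2050 × 0.255 = 2722 + 523 = 3245
Net migration: 0–14 − 280 → 2138; 15–29 + 40 → 7458; 30–44 + 50 → 2841; 45–59 − 90 → 3986; 60–74 − 40 → 2575; 75+ + 10 → 3255
→ [2138, 7458, 2841, 3986, 2575, 3255]
Period 2:
Births: 7458 × 0.056 = 418 ; 2841 × 0.524 = 1489 — total 1907
15–29: 2138 × 0.945 = 2020
30–44: 7458 × 0.946 = 7055
45–59: 2841 × 0.948 = 2693
60–74: 3986 × 0.934 = 3723
75+: 2575 × 0.955 + 3255 × 0.255 = 2459 + 830 = 3289
Net migration: 0–14 − 280 → 1627; 15–29 + 40 → 2060; 30–44 + 50 → 7105; 45–59 − 90 → 2603; 60–74 − 40 → 3683; 75+ + 10 → 3299
→ [1627, 2060, 7105, 2603, 3683, 3299]
Total after period 2: 1627 + 2060 + 7105 + 2603 + 3683 + 3299 = 20377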